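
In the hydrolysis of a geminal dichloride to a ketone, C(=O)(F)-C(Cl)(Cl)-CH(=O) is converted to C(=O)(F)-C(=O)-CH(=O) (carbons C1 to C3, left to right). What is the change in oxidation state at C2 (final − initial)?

0

Before: C2 has 2 bonds to C, 2 bonds to Cl → oxidation state +2.
After: C2 has 2 bonds to C, 2 bonds to O → oxidation state +2.
Δ = +2 − (+2) = 0, so no net redox change at C2.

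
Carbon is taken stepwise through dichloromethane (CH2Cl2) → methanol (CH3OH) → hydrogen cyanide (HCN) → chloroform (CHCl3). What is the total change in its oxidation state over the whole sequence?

Carbon oxidation states along the series — dichloromethane: 0, methanol: -2, hydrogen cyanide: +2, chloroform: +2.
Net change = +2 − (0) = +2.

+2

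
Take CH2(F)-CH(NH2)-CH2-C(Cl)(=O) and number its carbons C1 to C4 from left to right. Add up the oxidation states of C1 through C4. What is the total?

0

Tallying each carbon's bonds:
C1: 1C, 2H, 1F → 0 − 2 + 1 = -1
C2: 2C, 1H, 1N → 0 − 1 + 1 = 0
C3: 2C, 2H → 0 − 2 = -2
C4: 1C, 2O, 1Cl → 0 + 2 + 1 = +3
Sum = -1 + 0 − 2 + 3 = 0.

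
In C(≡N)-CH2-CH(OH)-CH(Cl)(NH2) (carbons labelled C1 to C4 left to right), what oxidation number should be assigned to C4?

Each bond to a more electronegative atom (O, N, halogen) counts +1, each bond to a less electronegative atom (H, metal, B, Si) counts −1, and each C–C bond counts 0.
C4 has one bond to C (0), one bond to H (-1), one bond to Cl (+1), one bond to N (+1).
Oxidation state = 0 − 1 + 1 + 1 = +1.

+1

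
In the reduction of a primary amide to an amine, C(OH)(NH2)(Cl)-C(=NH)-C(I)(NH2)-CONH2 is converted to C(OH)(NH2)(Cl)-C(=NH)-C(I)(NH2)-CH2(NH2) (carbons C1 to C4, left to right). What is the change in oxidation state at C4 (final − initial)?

-4

Before: C4 has 1 bond to C, 2 bonds to O, 1 bond to N → oxidation state +3.
After: C4 has 1 bond to C, 2 bonds to H, 1 bond to N → oxidation state -1.
Δ = -1 − (+3) = -4, so this is a reduction at C4.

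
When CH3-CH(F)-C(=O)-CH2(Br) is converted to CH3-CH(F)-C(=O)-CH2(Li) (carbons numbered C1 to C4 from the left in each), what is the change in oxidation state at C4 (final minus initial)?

-2

Before: C4 has 1 bond to C, 2 bonds to H, 1 bond to Br → oxidation state -1.
After: C4 has 1 bond to C, 2 bonds to H, 1 bond to Li → oxidation state -3.
Δ = -3 − (-1) = -2, so this is a reduction at C4.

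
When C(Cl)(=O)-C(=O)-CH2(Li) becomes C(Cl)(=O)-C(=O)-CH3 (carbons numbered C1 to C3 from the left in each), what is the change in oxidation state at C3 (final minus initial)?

Before: C3 has 1 bond to C, 2 bonds to H, 1 bond to Li → oxidation state -3.
After: C3 has 1 bond to C, 3 bonds to H → oxidation state -3.
Δ = -3 − (-3) = 0, so no net redox change at C3.

0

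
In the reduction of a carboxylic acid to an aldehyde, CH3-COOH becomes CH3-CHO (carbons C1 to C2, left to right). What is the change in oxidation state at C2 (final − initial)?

-2

Before: C2 has 1 bond to C, 3 bonds to O → oxidation state +3.
After: C2 has 1 bond to C, 1 bond to H, 2 bonds to O → oxidation state +1.
Δ = +1 − (+3) = -2, so this is a reduction at C2.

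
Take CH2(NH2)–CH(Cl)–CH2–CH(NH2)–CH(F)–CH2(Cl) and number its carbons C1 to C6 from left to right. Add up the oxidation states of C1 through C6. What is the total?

Tallying each carbon's bonds:
C1: 1C, 2H, 1N → 0 − 2 + 1 = -1
C2: 2C, 1H, 1Cl → 0 − 1 + 1 = 0
C3: 2C, 2H → 0 − 2 = -2
C4: 2C, 1H, 1N → 0 − 1 + 1 = 0
C5: 2C, 1H, 1F → 0 − 1 + 1 = 0
C6: 1C, 2H, 1Cl → 0 − 2 + 1 = -1
Sum = -1 + 0 − 2 + 0 + 0 − 1 = -4.

-4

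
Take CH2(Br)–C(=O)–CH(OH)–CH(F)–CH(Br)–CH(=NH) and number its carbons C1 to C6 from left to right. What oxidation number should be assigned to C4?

Each bond to a more electronegative atom (O, N, halogen) counts +1, each bond to a less electronegative atom (H, metal, B, Si) counts −1, and each C–C bond counts 0.
C4 has one bond to C (0), one bond to C (0), one bond to F (+1), one bond to H (-1).
Oxidation state = 0 + 0 + 1 − 1 = 0.

0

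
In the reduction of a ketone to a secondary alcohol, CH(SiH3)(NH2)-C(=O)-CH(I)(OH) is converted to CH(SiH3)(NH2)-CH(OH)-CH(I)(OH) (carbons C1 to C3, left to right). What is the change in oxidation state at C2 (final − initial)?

Before: C2 has 2 bonds to C, 2 bonds to O → oxidation state +2.
After: C2 has 2 bonds to C, 1 bond to H, 1 bond to O → oxidation state 0.
Δ = 0 − (+2) = -2, so this is a reduction at C2.

-2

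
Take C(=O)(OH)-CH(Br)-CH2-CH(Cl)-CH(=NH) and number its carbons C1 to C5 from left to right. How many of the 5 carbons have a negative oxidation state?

Each bond to a more electronegative atom (O, N, halogen) counts +1, each bond to a less electronegative atom (H, metal, B, Si) counts −1, and each C–C bond counts 0. Tallying each carbon:
C1: 1C, 3O → 0 + 3 = +3
C2: 2C, 1H, 1Br → 0 − 1 + 1 = 0
C3: 2C, 2H → 0 − 2 = -2
C4: 2C, 1H, 1Cl → 0 − 1 + 1 = 0
C5: 1C, 1H, 2N → 0 − 1 + 2 = +1
1 carbon (C3) meets the condition.

1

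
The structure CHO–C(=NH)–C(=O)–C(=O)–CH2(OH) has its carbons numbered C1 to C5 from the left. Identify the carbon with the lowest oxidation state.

Count +1 for every bond to an atom more electronegative than carbon and −1 for every bond to one less electronegative; C–C bonds are 0. Tallying each carbon:
C1: 1C, 1H, 2O → 0 − 1 + 2 = +1
C2: 2C, 2N → 0 + 2 = +2
C3: 2C, 2O → 0 + 2 = +2
C4: 2C, 2O → 0 + 2 = +2
C5: 1C, 2H, 1O → 0 − 2 + 1 = -1
The most reduced carbon is C5 at -1.

C5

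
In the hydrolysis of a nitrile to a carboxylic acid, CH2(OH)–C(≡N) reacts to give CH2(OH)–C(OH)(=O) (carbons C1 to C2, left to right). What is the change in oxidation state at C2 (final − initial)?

Before: C2 has 1 bond to C, 3 bonds to N → oxidation state +3.
After: C2 has 1 bond to C, 3 bonds to O → oxidation state +3.
Δ = +3 − (+3) = 0, so no net redox change at C2.

0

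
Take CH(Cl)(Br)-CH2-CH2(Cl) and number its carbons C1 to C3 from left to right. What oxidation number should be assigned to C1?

C1 has one bond to C (0), one bond to H (-1), one bond to Cl (+1), one bond to Br (+1).
Oxidation state = 0 − 1 + 1 + 1 = +1.

+1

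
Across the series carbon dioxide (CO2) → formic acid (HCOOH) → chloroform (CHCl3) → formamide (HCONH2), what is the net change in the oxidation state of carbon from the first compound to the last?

Carbon oxidation states along the series — carbon dioxide: +4, formic acid: +2, chloroform: +2, formamide: +2.
Net change = +2 − (+4) = -2.

-2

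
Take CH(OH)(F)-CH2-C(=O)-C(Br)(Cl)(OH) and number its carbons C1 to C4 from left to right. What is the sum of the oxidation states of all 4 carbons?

Count +1 for every bond to an atom more electronegative than carbon and −1 for every bond to one less electronegative; C–C bonds are 0. Tallying each carbon:
C1: 1C, 1H, 1O, 1F → 0 − 1 + 1 + 1 = +1
C2: 2C, 2H → 0 − 2 = -2
C3: 2C, 2O → 0 + 2 = +2
C4: 1C, 1O, 1Cl, 1Br → 0 + 1 + 1 + 1 = +3
Sum = +1 − 2 + 2 + 3 = +4.

+4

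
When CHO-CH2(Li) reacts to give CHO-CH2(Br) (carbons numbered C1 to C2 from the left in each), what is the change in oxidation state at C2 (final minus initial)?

+2

Before: C2 has 1 bond to C, 2 bonds to H, 1 bond to Li → oxidation state -3.
After: C2 has 1 bond to C, 2 bonds to H, 1 bond to Br → oxidation state -1.
Δ = -1 − (-3) = +2, so this is an oxidation at C2.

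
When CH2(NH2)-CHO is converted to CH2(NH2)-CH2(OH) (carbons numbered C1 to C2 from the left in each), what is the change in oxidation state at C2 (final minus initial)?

Before: C2 has 1 bond to C, 1 bond to H, 2 bonds to O → oxidation state +1.
After: C2 has 1 bond to C, 2 bonds to H, 1 bond to O → oxidation state -1.
Δ = -1 − (+1) = -2, so this is a reduction at C2.

-2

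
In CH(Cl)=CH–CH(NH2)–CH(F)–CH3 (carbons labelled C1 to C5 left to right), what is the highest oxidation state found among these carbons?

0

Assign +1 per bond to O/N/halogen, −1 per bond to H or an electropositive element, and 0 per bond to carbon. Tallying each carbon:
C1: 2C, 1H, 1Cl → 0 − 1 + 1 = 0
C2: 3C, 1H → 0 − 1 = -1
C3: 2C, 1H, 1N → 0 − 1 + 1 = 0
C4: 2C, 1H, 1F → 0 − 1 + 1 = 0
C5: 1C, 3H → 0 − 3 = -3
The highest value is 0.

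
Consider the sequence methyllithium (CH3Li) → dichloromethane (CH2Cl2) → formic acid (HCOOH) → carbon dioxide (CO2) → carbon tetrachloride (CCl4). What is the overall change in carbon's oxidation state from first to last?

+8

Carbon oxidation states along the series — methyllithium: -4, dichloromethane: 0, formic acid: +2, carbon dioxide: +4, carbon tetrachloride: +4.
Net change = +4 − (-4) = +8.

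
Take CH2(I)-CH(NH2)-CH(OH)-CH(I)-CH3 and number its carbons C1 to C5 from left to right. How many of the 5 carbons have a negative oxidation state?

Assign +1 per bond to O/N/halogen, −1 per bond to H or an electropositive element, and 0 per bond to carbon. Tallying each carbon:
C1: 1C, 2H, 1I → 0 − 2 + 1 = -1
C2: 2C, 1H, 1N → 0 − 1 + 1 = 0
C3: 2C, 1H, 1O → 0 − 1 + 1 = 0
C4: 2C, 1H, 1I → 0 − 1 + 1 = 0
C5: 1C, 3H → 0 − 3 = -3
2 carbons (C1, C5) meet the condition.

2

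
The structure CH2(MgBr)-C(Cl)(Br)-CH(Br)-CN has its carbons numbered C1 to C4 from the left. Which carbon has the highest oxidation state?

C4

Each bond to a more electronegative atom (O, N, halogen) counts +1, each bond to a less electronegative atom (H, metal, B, Si) counts −1, and each C–C bond counts 0. Tallying each carbon:
C1: 1C, 2H, 1Mg → 0 − 2 − 1 = -3
C2: 2C, 1Cl, 1Br → 0 + 1 + 1 = +2
C3: 2C, 1H, 1Br → 0 − 1 + 1 = 0
C4: 1C, 3N → 0 + 3 = +3
The most oxidised carbon is C4 at +3.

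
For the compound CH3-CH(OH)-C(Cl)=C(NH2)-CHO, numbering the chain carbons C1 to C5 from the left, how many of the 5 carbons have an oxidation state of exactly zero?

Tallying each carbon's bonds:
C1: 1C, 3H → 0 − 3 = -3
C2: 2C, 1H, 1O → 0 − 1 + 1 = 0
C3: 3C, 1Cl → 0 + 1 = +1
C4: 3C, 1N → 0 + 1 = +1
C5: 1C, 1H, 2O → 0 − 1 + 2 = +1
1 carbon (C2) meets the condition.

1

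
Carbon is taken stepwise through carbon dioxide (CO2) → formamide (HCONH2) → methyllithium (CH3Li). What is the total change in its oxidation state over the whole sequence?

-8

Carbon oxidation states along the series — carbon dioxide: +4, formamide: +2, methyllithium: -4.
Net change = -4 − (+4) = -8.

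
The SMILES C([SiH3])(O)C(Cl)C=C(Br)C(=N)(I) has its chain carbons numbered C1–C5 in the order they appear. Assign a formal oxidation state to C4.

Assign +1 per bond to O/N/halogen, −1 per bond to H or an electropositive element, and 0 per bond to carbon.
C4 has a double bond to C (2×0 = 0), one bond to C (0), one bond to Br (+1).
Oxidation state = 0 + 0 + 1 = +1.

+1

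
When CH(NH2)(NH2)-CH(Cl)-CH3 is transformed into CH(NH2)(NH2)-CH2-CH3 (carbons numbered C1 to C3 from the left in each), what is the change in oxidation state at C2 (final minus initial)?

Before: C2 has 2 bonds to C, 1 bond to H, 1 bond to Cl → oxidation state 0.
After: C2 has 2 bonds to C, 2 bonds to H → oxidation state -2.
Δ = -2 − (0) = -2, so this is a reduction at C2.

-2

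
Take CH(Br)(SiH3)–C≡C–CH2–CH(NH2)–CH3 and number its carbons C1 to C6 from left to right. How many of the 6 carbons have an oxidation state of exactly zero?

Tallying each carbon's bonds:
C1: 1C, 1H, 1Br, 1Si → 0 − 1 + 1 − 1 = -1
C2: 4C → 0 = 0
C3: 4C → 0 = 0
C4: 2C, 2H → 0 − 2 = -2
C5: 2C, 1H, 1N → 0 − 1 + 1 = 0
C6: 1C, 3H → 0 − 3 = -3
3 carbons (C2, C3, C5) meet the condition.

3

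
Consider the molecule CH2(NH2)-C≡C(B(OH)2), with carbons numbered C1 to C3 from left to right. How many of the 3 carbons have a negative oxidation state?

2

Each bond to a more electronegative atom (O, N, halogen) counts +1, each bond to a less electronegative atom (H, metal, B, Si) counts −1, and each C–C bond counts 0. Tallying each carbon:
C1: 1C, 2H, 1N → 0 − 2 + 1 = -1
C2: 4C → 0 = 0
C3: 3C, 1B → 0 − 1 = -1
2 carbons (C1, C3) meet the condition.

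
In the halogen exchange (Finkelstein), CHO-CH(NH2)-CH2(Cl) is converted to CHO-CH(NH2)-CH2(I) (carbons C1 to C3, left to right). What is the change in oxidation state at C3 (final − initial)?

0

Before: C3 has 1 bond to C, 2 bonds to H, 1 bond to Cl → oxidation state -1.
After: C3 has 1 bond to C, 2 bonds to H, 1 bond to I → oxidation state -1.
Δ = -1 − (-1) = 0, so no net redox change at C3.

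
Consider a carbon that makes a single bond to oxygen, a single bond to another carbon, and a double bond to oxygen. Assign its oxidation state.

+3

Count +1 for every bond to an atom more electronegative than carbon and −1 for every bond to one less electronegative; C–C bonds are 0.
The carbon has one bond to C (0), a double bond to O (2×+1 = +2), one bond to O (+1).
Oxidation state = 0 + 2 + 1 = +3.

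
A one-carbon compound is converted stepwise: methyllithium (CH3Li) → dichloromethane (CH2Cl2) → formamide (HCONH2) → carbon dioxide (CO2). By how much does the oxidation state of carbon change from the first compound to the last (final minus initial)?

Carbon oxidation states along the series — methyllithium: -4, dichloromethane: 0, formamide: +2, carbon dioxide: +4.
Net change = +4 − (-4) = +8.

+8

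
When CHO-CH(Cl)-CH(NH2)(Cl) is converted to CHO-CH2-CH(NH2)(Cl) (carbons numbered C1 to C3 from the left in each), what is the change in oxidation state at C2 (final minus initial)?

-2

Before: C2 has 2 bonds to C, 1 bond to H, 1 bond to Cl → oxidation state 0.
After: C2 has 2 bonds to C, 2 bonds to H → oxidation state -2.
Δ = -2 − (0) = -2, so this is a reduction at C2.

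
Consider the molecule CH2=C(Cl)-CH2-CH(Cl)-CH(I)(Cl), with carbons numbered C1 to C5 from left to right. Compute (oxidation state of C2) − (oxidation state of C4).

C2: 3C, 1Cl → 0 + 1 = +1
C4: 2C, 1H, 1Cl → 0 − 1 + 1 = 0
Difference: +1 − (0) = +1.

+1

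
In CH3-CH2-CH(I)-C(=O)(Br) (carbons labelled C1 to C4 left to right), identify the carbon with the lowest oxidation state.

Tallying each carbon's bonds:
C1: 1C, 3H → 0 − 3 = -3
C2: 2C, 2H → 0 − 2 = -2
C3: 2C, 1H, 1I → 0 − 1 + 1 = 0
C4: 1C, 2O, 1Br → 0 + 2 + 1 = +3
The most reduced carbon is C1 at -3.

C1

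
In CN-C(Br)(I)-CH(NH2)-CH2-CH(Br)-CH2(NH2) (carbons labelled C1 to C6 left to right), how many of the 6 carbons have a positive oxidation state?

Count +1 for every bond to an atom more electronegative than carbon and −1 for every bond to one less electronegative; C–C bonds are 0. Tallying each carbon:
C1: 1C, 3N → 0 + 3 = +3
C2: 2C, 1Br, 1I → 0 + 1 + 1 = +2
C3: 2C, 1H, 1N → 0 − 1 + 1 = 0
C4: 2C, 2H → 0 − 2 = -2
C5: 2C, 1H, 1Br → 0 − 1 + 1 = 0
C6: 1C, 2H, 1N → 0 − 2 + 1 = -1
2 carbons (C1, C2) meet the condition.

2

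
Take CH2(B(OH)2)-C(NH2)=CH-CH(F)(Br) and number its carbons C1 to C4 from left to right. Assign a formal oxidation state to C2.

+1

Count +1 for every bond to an atom more electronegative than carbon and −1 for every bond to one less electronegative; C–C bonds are 0.
C2 has one bond to C (0), a double bond to C (2×0 = 0), one bond to N (+1).
Oxidation state = 0 + 0 + 1 = +1.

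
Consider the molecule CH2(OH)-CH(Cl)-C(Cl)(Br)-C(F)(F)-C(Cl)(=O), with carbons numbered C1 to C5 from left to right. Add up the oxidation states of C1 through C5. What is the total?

Tallying each carbon's bonds:
C1: 1C, 2H, 1O → 0 − 2 + 1 = -1
C2: 2C, 1H, 1Cl → 0 − 1 + 1 = 0
C3: 2C, 1Cl, 1Br → 0 + 1 + 1 = +2
C4: 2C, 2F → 0 + 2 = +2
C5: 1C, 2O, 1Cl → 0 + 2 + 1 = +3
Sum = -1 + 0 + 2 + 2 + 3 = +6.

+6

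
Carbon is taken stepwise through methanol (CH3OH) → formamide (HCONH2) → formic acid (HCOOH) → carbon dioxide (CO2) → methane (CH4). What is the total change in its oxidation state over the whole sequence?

-2

Carbon oxidation states along the series — methanol: -2, formamide: +2, formic acid: +2, carbon dioxide: +4, methane: -4.
Net change = -4 − (-2) = -2.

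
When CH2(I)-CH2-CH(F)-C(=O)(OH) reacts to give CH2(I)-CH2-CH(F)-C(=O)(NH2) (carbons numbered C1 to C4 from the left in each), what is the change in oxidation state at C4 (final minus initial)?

0

Before: C4 has 1 bond to C, 3 bonds to O → oxidation state +3.
After: C4 has 1 bond to C, 2 bonds to O, 1 bond to N → oxidation state +3.
Δ = +3 − (+3) = 0, so no net redox change at C4.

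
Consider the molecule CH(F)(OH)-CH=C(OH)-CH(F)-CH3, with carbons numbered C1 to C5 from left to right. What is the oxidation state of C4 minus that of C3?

-1

C4: 2C, 1H, 1F → 0 − 1 + 1 = 0
C3: 3C, 1O → 0 + 1 = +1
Difference: 0 − (+1) = -1.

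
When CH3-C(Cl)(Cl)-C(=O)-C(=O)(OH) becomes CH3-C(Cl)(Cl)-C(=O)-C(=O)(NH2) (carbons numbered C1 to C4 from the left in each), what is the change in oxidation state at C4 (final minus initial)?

Before: C4 has 1 bond to C, 3 bonds to O → oxidation state +3.
After: C4 has 1 bond to C, 2 bonds to O, 1 bond to N → oxidation state +3.
Δ = +3 − (+3) = 0, so no net redox change at C4.

0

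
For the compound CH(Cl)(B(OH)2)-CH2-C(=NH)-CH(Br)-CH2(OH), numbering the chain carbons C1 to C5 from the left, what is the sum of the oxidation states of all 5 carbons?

-2

Tallying each carbon's bonds:
C1: 1C, 1H, 1Cl, 1B → 0 − 1 + 1 − 1 = -1
C2: 2C, 2H → 0 − 2 = -2
C3: 2C, 2N → 0 + 2 = +2
C4: 2C, 1H, 1Br → 0 − 1 + 1 = 0
C5: 1C, 2H, 1O → 0 − 2 + 1 = -1
Sum = -1 − 2 + 2 + 0 − 1 = -2.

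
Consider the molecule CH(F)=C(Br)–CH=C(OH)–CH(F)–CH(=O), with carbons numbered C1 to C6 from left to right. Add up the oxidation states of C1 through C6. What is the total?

Tallying each carbon's bonds:
C1: 2C, 1H, 1F → 0 − 1 + 1 = 0
C2: 3C, 1Br → 0 + 1 = +1
C3: 3C, 1H → 0 − 1 = -1
C4: 3C, 1O → 0 + 1 = +1
C5: 2C, 1H, 1F → 0 − 1 + 1 = 0
C6: 1C, 1H, 2O → 0 − 1 + 2 = +1
Sum = 0 + 1 − 1 + 1 + 0 + 1 = +2.

+2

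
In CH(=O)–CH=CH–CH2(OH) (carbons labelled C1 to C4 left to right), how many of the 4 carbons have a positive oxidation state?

1

Tallying each carbon's bonds:
C1: 1C, 1H, 2O → 0 − 1 + 2 = +1
C2: 3C, 1H → 0 − 1 = -1
C3: 3C, 1H → 0 − 1 = -1
C4: 1C, 2H, 1O → 0 − 2 + 1 = -1
1 carbon (C1) meets the condition.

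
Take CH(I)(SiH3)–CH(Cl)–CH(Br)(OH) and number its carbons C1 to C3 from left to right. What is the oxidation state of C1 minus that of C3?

C1: 1C, 1H, 1I, 1Si → 0 − 1 + 1 − 1 = -1
C3: 1C, 1H, 1O, 1Br → 0 − 1 + 1 + 1 = +1
Difference: -1 − (+1) = -2.

-2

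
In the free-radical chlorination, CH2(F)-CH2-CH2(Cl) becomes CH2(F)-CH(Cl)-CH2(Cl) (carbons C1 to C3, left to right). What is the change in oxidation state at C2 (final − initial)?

+2

Before: C2 has 2 bonds to C, 2 bonds to H → oxidation state -2.
After: C2 has 2 bonds to C, 1 bond to H, 1 bond to Cl → oxidation state 0.
Δ = 0 − (-2) = +2, so this is an oxidation at C2.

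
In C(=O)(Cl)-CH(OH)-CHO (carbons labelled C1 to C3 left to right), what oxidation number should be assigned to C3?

+1

Count +1 for every bond to an atom more electronegative than carbon and −1 for every bond to one less electronegative; C–C bonds are 0.
C3 has one bond to C (0), a double bond to O (2×+1 = +2), one bond to H (-1).
Oxidation state = 0 + 2 − 1 = +1.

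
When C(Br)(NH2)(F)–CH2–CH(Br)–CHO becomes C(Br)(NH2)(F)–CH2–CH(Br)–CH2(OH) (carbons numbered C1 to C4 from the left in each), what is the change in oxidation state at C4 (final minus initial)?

-2

Before: C4 has 1 bond to C, 1 bond to H, 2 bonds to O → oxidation state +1.
After: C4 has 1 bond to C, 2 bonds to H, 1 bond to O → oxidation state -1.
Δ = -1 − (+1) = -2, so this is a reduction at C4.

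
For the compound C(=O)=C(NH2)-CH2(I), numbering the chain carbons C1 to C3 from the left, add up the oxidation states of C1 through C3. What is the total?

Tallying each carbon's bonds:
C1: 2C, 2O → 0 + 2 = +2
C2: 3C, 1N → 0 + 1 = +1
C3: 1C, 2H, 1I → 0 − 2 + 1 = -1
Sum = +2 + 1 − 1 = +2.

+2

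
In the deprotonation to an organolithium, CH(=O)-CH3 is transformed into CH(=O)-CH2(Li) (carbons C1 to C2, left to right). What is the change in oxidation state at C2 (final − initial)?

0

Before: C2 has 1 bond to C, 3 bonds to H → oxidation state -3.
After: C2 has 1 bond to C, 2 bonds to H, 1 bond to Li → oxidation state -3.
Δ = -3 − (-3) = 0, so no net redox change at C2.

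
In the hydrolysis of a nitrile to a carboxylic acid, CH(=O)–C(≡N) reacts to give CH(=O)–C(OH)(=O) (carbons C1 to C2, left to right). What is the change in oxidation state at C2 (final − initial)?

0

Before: C2 has 1 bond to C, 3 bonds to N → oxidation state +3.
After: C2 has 1 bond to C, 3 bonds to O → oxidation state +3.
Δ = +3 − (+3) = 0, so no net redox change at C2.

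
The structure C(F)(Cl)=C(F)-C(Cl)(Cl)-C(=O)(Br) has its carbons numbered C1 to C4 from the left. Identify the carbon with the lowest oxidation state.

Tallying each carbon's bonds:
C1: 2C, 1F, 1Cl → 0 + 1 + 1 = +2
C2: 3C, 1F → 0 + 1 = +1
C3: 2C, 2Cl → 0 + 2 = +2
C4: 1C, 2O, 1Br → 0 + 2 + 1 = +3
The most reduced carbon is C2 at +1.

C2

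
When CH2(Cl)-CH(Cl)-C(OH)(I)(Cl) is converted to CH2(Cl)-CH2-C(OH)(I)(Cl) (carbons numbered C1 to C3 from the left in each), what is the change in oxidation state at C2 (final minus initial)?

-2

Before: C2 has 2 bonds to C, 1 bond to H, 1 bond to Cl → oxidation state 0.
After: C2 has 2 bonds to C, 2 bonds to H → oxidation state -2.
Δ = -2 − (0) = -2, so this is a reduction at C2.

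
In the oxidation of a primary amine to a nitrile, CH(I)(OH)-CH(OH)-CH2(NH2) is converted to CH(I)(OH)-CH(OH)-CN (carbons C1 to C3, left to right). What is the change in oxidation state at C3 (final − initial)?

+4

Before: C3 has 1 bond to C, 2 bonds to H, 1 bond to N → oxidation state -1.
After: C3 has 1 bond to C, 3 bonds to N → oxidation state +3.
Δ = +3 − (-1) = +4, so this is an oxidation at C3.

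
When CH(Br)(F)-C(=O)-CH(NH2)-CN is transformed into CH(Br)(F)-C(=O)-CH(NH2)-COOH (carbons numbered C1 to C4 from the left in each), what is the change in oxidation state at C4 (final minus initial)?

Before: C4 has 1 bond to C, 3 bonds to N → oxidation state +3.
After: C4 has 1 bond to C, 3 bonds to O → oxidation state +3.
Δ = +3 − (+3) = 0, so no net redox change at C4.

0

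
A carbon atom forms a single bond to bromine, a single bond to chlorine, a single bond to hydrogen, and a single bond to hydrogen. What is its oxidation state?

0

Count +1 for every bond to an atom more electronegative than carbon and −1 for every bond to one less electronegative; C–C bonds are 0.
The carbon has one bond to H (-1), one bond to Br (+1), one bond to Cl (+1), one bond to H (-1).
Oxidation state = -1 + 1 + 1 − 1 = 0.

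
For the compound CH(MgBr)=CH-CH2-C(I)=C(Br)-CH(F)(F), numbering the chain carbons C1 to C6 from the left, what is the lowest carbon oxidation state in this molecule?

Bonds to more-electronegative neighbours contribute +1 each, bonds to H or metals contribute −1 each, and C–C bonds contribute 0. Tallying each carbon:
C1: 2C, 1H, 1Mg → 0 − 1 − 1 = -2
C2: 3C, 1H → 0 − 1 = -1
C3: 2C, 2H → 0 − 2 = -2
C4: 3C, 1I → 0 + 1 = +1
C5: 3C, 1Br → 0 + 1 = +1
C6: 1C, 1H, 2F → 0 − 1 + 2 = +1
The lowest value is -2.

-2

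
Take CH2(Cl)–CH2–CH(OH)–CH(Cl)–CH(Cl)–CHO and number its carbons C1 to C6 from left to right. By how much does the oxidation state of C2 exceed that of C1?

-1

C2: 2C, 2H → 0 − 2 = -2
C1: 1C, 2H, 1Cl → 0 − 2 + 1 = -1
Difference: -2 − (-1) = -1.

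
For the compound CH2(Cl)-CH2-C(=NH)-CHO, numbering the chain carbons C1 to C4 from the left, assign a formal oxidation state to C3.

C3 has one bond to C (0), one bond to C (0), a double bond to N (2×+1 = +2).
Oxidation state = 0 + 0 + 2 = +2.

+2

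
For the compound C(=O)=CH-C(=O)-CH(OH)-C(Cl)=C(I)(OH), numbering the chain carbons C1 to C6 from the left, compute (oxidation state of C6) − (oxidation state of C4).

C6: 2C, 1O, 1I → 0 + 1 + 1 = +2
C4: 2C, 1H, 1O → 0 − 1 + 1 = 0
Difference: +2 − (0) = +2.

+2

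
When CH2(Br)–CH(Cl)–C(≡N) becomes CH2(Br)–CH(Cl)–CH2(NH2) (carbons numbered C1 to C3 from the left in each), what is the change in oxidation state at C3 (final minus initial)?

-4

Before: C3 has 1 bond to C, 3 bonds to N → oxidation state +3.
After: C3 has 1 bond to C, 2 bonds to H, 1 bond to N → oxidation state -1.
Δ = -1 − (+3) = -4, so this is a reduction at C3.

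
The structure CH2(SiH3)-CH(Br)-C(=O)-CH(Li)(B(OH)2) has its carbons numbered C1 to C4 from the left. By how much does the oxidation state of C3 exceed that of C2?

+2

C3: 2C, 2O → 0 + 2 = +2
C2: 2C, 1H, 1Br → 0 − 1 + 1 = 0
Difference: +2 − (0) = +2.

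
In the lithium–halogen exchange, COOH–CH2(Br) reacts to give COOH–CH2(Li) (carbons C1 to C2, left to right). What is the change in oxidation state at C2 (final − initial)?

Before: C2 has 1 bond to C, 2 bonds to H, 1 bond to Br → oxidation state -1.
After: C2 has 1 bond to C, 2 bonds to H, 1 bond to Li → oxidation state -3.
Δ = -3 − (-1) = -2, so this is a reduction at C2.

-2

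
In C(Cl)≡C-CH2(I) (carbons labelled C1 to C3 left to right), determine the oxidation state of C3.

-1

C3 has one bond to C (0), one bond to H (-1), one bond to I (+1), one bond to H (-1).
Oxidation state = 0 − 1 + 1 − 1 = -1.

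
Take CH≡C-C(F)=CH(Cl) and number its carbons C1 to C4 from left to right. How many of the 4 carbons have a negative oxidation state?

Each bond to a more electronegative atom (O, N, halogen) counts +1, each bond to a less electronegative atom (H, metal, B, Si) counts −1, and each C–C bond counts 0. Tallying each carbon:
C1: 3C, 1H → 0 − 1 = -1
C2: 4C → 0 = 0
C3: 3C, 1F → 0 + 1 = +1
C4: 2C, 1H, 1Cl → 0 − 1 + 1 = 0
1 carbon (C1) meets the condition.

1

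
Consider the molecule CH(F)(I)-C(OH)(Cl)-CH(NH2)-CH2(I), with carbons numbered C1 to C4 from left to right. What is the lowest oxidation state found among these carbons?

Count +1 for every bond to an atom more electronegative than carbon and −1 for every bond to one less electronegative; C–C bonds are 0. Tallying each carbon:
C1: 1C, 1H, 1F, 1I → 0 − 1 + 1 + 1 = +1
C2: 2C, 1O, 1Cl → 0 + 1 + 1 = +2
C3: 2C, 1H, 1N → 0 − 1 + 1 = 0
C4: 1C, 2H, 1I → 0 − 2 + 1 = -1
The lowest value is -1.

-1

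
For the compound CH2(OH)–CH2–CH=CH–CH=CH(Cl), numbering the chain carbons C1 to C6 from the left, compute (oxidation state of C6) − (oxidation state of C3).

C6: 2C, 1H, 1Cl → 0 − 1 + 1 = 0
C3: 3C, 1H → 0 − 1 = -1
Difference: 0 − (-1) = +1.

+1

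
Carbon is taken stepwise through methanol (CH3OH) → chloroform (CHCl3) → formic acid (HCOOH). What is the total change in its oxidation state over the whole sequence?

Carbon oxidation states along the series — methanol: -2, chloroform: +2, formic acid: +2.
Net change = +2 − (-2) = +4.

+4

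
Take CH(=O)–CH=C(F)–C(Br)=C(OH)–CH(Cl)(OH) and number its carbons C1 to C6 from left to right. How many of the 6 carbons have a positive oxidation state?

5

Tallying each carbon's bonds:
C1: 1C, 1H, 2O → 0 − 1 + 2 = +1
C2: 3C, 1H → 0 − 1 = -1
C3: 3C, 1F → 0 + 1 = +1
C4: 3C, 1Br → 0 + 1 = +1
C5: 3C, 1O → 0 + 1 = +1
C6: 1C, 1H, 1O, 1Cl → 0 − 1 + 1 + 1 = +1
5 carbons (C1, C3, C4, C5, C6) meet the condition.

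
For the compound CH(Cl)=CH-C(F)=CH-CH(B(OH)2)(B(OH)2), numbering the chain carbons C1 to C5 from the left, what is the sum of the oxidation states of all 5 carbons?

Tallying each carbon's bonds:
C1: 2C, 1H, 1Cl → 0 − 1 + 1 = 0
C2: 3C, 1H → 0 − 1 = -1
C3: 3C, 1F → 0 + 1 = +1
C4: 3C, 1H → 0 − 1 = -1
C5: 1C, 1H, 2B → 0 − 1 − 2 = -3
Sum = 0 − 1 + 1 − 1 − 3 = -4.

-4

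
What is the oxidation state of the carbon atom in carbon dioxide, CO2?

Assign +1 per bond to O/N/halogen, −1 per bond to H or an electropositive element, and 0 per bond to carbon.
The carbon has a double bond to O (2×+1 = +2), a double bond to O (2×+1 = +2).
Oxidation state = +2 + 2 = +4.

+4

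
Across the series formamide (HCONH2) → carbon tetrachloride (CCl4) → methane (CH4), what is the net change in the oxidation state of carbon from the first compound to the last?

-6

Carbon oxidation states along the series — formamide: +2, carbon tetrachloride: +4, methane: -4.
Net change = -4 − (+2) = -6.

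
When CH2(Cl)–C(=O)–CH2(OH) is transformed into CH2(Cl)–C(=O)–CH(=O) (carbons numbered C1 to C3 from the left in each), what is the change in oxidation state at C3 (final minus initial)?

Before: C3 has 1 bond to C, 2 bonds to H, 1 bond to O → oxidation state -1.
After: C3 has 1 bond to C, 1 bond to H, 2 bonds to O → oxidation state +1.
Δ = +1 − (-1) = +2, so this is an oxidation at C3.

+2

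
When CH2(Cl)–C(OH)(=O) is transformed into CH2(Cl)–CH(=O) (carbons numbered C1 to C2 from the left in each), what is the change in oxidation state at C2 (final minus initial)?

-2

Before: C2 has 1 bond to C, 3 bonds to O → oxidation state +3.
After: C2 has 1 bond to C, 1 bond to H, 2 bonds to O → oxidation state +1.
Δ = +1 − (+3) = -2, so this is a reduction at C2.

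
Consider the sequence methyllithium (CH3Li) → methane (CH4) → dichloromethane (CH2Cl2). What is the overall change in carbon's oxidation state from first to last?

Carbon oxidation states along the series — methyllithium: -4, methane: -4, dichloromethane: 0.
Net change = 0 − (-4) = +4.

+4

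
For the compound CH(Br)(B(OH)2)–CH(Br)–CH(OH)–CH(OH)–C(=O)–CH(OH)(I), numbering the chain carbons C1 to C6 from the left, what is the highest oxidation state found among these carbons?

Bonds to more-electronegative neighbours contribute +1 each, bonds to H or metals contribute −1 each, and C–C bonds contribute 0. Tallying each carbon:
C1: 1C, 1H, 1Br, 1B → 0 − 1 + 1 − 1 = -1
C2: 2C, 1H, 1Br → 0 − 1 + 1 = 0
C3: 2C, 1H, 1O → 0 − 1 + 1 = 0
C4: 2C, 1H, 1O → 0 − 1 + 1 = 0
C5: 2C, 2O → 0 + 2 = +2
C6: 1C, 1H, 1O, 1I → 0 − 1 + 1 + 1 = +1
The highest value is +2.

+2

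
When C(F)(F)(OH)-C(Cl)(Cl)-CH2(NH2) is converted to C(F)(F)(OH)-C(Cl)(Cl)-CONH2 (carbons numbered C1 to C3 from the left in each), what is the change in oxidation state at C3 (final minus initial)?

+4

Before: C3 has 1 bond to C, 2 bonds to H, 1 bond to N → oxidation state -1.
After: C3 has 1 bond to C, 2 bonds to O, 1 bond to N → oxidation state +3.
Δ = +3 − (-1) = +4, so this is an oxidation at C3.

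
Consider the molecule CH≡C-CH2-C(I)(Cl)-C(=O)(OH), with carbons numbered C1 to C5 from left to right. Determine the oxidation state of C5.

Assign +1 per bond to O/N/halogen, −1 per bond to H or an electropositive element, and 0 per bond to carbon.
C5 has one bond to C (0), a double bond to O (2×+1 = +2), one bond to O (+1).
Oxidation state = 0 + 2 + 1 = +3.

+3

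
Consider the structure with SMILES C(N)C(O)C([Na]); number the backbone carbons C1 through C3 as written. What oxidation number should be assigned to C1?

-1

Each bond to a more electronegative atom (O, N, halogen) counts +1, each bond to a less electronegative atom (H, metal, B, Si) counts −1, and each C–C bond counts 0.
C1 has one bond to C (0), one bond to H (-1), one bond to H (-1), one bond to N (+1).
Oxidation state = 0 − 1 − 1 + 1 = -1.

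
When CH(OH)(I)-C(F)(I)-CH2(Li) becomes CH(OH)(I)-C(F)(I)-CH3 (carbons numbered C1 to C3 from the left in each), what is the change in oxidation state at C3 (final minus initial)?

Before: C3 has 1 bond to C, 2 bonds to H, 1 bond to Li → oxidation state -3.
After: C3 has 1 bond to C, 3 bonds to H → oxidation state -3.
Δ = -3 − (-3) = 0, so no net redox change at C3.

0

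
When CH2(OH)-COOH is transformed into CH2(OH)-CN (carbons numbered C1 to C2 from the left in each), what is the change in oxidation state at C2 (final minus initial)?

0

Before: C2 has 1 bond to C, 3 bonds to O → oxidation state +3.
After: C2 has 1 bond to C, 3 bonds to N → oxidation state +3.
Δ = +3 − (+3) = 0, so no net redox change at C2.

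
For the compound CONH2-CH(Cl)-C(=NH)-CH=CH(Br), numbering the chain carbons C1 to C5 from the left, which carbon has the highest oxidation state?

Tallying each carbon's bonds:
C1: 1C, 2O, 1N → 0 + 2 + 1 = +3
C2: 2C, 1H, 1Cl → 0 − 1 + 1 = 0
C3: 2C, 2N → 0 + 2 = +2
C4: 3C, 1H → 0 − 1 = -1
C5: 2C, 1H, 1Br → 0 − 1 + 1 = 0
The most oxidised carbon is C1 at +3.

C1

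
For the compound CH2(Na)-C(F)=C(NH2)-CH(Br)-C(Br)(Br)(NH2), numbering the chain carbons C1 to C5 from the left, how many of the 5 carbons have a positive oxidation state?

3

Bonds to more-electronegative neighbours contribute +1 each, bonds to H or metals contribute −1 each, and C–C bonds contribute 0. Tallying each carbon:
C1: 1C, 2H, 1Na → 0 − 2 − 1 = -3
C2: 3C, 1F → 0 + 1 = +1
C3: 3C, 1N → 0 + 1 = +1
C4: 2C, 1H, 1Br → 0 − 1 + 1 = 0
C5: 1C, 1N, 2Br → 0 + 1 + 2 = +3
3 carbons (C2, C3, C5) meet the condition.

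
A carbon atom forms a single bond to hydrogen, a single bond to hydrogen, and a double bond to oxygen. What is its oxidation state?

The carbon has one bond to H (-1), one bond to H (-1), a double bond to O (2×+1 = +2).
Oxidation state = -1 − 1 + 2 = 0.

0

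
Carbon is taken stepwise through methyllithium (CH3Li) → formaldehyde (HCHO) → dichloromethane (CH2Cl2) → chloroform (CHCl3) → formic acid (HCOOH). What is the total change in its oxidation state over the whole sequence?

+6

Carbon oxidation states along the series — methyllithium: -4, formaldehyde: 0, dichloromethane: 0, chloroform: +2, formic acid: +2.
Net change = +2 − (-4) = +6.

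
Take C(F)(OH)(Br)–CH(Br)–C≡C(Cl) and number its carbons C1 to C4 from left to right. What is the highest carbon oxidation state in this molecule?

Tallying each carbon's bonds:
C1: 1C, 1O, 1F, 1Br → 0 + 1 + 1 + 1 = +3
C2: 2C, 1H, 1Br → 0 − 1 + 1 = 0
C3: 4C → 0 = 0
C4: 3C, 1Cl → 0 + 1 = +1
The highest value is +3.

+3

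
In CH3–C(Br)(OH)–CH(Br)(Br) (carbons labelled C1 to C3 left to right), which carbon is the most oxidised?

C2

Tallying each carbon's bonds:
C1: 1C, 3H → 0 − 3 = -3
C2: 2C, 1O, 1Br → 0 + 1 + 1 = +2
C3: 1C, 1H, 2Br → 0 − 1 + 2 = +1
The most oxidised carbon is C2 at +2.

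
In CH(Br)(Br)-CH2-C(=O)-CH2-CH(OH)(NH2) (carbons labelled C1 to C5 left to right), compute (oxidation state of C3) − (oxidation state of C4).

+4

C3: 2C, 2O → 0 + 2 = +2
C4: 2C, 2H → 0 − 2 = -2
Difference: +2 − (-2) = +4.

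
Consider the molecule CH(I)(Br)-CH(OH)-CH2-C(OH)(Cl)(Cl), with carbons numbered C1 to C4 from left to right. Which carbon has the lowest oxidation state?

C3

Tallying each carbon's bonds:
C1: 1C, 1H, 1Br, 1I → 0 − 1 + 1 + 1 = +1
C2: 2C, 1H, 1O → 0 − 1 + 1 = 0
C3: 2C, 2H → 0 − 2 = -2
C4: 1C, 1O, 2Cl → 0 + 1 + 2 = +3
The most reduced carbon is C3 at -2.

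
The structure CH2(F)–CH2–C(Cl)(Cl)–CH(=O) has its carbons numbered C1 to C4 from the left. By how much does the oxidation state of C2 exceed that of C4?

-3

C2: 2C, 2H → 0 − 2 = -2
C4: 1C, 1H, 2O → 0 − 1 + 2 = +1
Difference: -2 − (+1) = -3.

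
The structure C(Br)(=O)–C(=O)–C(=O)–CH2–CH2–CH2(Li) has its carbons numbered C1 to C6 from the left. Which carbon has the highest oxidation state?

Bonds to more-electronegative neighbours contribute +1 each, bonds to H or metals contribute −1 each, and C–C bonds contribute 0. Tallying each carbon:
C1: 1C, 2O, 1Br → 0 + 2 + 1 = +3
C2: 2C, 2O → 0 + 2 = +2
C3: 2C, 2O → 0 + 2 = +2
C4: 2C, 2H → 0 − 2 = -2
C5: 2C, 2H → 0 − 2 = -2
C6: 1C, 2H, 1Li → 0 − 2 − 1 = -3
The most oxidised carbon is C1 at +3.

C1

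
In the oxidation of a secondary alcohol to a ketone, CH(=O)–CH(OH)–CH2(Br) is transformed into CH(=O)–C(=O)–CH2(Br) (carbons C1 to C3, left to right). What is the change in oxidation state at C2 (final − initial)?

+2

Before: C2 has 2 bonds to C, 1 bond to H, 1 bond to O → oxidation state 0.
After: C2 has 2 bonds to C, 2 bonds to O → oxidation state +2.
Δ = +2 − (0) = +2, so this is an oxidation at C2.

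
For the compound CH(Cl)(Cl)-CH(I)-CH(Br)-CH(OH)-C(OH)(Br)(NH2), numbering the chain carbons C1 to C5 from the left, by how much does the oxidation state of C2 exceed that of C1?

-1

C2: 2C, 1H, 1I → 0 − 1 + 1 = 0
C1: 1C, 1H, 2Cl → 0 − 1 + 2 = +1
Difference: 0 − (+1) = -1.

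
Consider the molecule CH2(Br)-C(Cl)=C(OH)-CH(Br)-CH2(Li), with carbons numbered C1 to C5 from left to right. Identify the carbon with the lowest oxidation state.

Count +1 for every bond to an atom more electronegative than carbon and −1 for every bond to one less electronegative; C–C bonds are 0. Tallying each carbon:
C1: 1C, 2H, 1Br → 0 − 2 + 1 = -1
C2: 3C, 1Cl → 0 + 1 = +1
C3: 3C, 1O → 0 + 1 = +1
C4: 2C, 1H, 1Br → 0 − 1 + 1 = 0
C5: 1C, 2H, 1Li → 0 − 2 − 1 = -3
The most reduced carbon is C5 at -3.

C5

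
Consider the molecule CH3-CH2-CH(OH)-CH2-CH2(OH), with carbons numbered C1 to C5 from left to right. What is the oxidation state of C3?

Bonds to more-electronegative neighbours contribute +1 each, bonds to H or metals contribute −1 each, and C–C bonds contribute 0.
C3 has one bond to C (0), one bond to C (0), one bond to O (+1), one bond to H (-1).
Oxidation state = 0 + 0 + 1 − 1 = 0.

0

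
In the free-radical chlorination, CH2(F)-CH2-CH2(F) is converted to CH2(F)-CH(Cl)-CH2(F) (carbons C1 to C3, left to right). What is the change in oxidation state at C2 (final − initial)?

+2

Before: C2 has 2 bonds to C, 2 bonds to H → oxidation state -2.
After: C2 has 2 bonds to C, 1 bond to H, 1 bond to Cl → oxidation state 0.
Δ = 0 − (-2) = +2, so this is an oxidation at C2.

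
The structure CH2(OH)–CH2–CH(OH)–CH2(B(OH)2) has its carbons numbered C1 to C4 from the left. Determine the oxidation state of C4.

-3

C4 has one bond to C (0), one bond to H (-1), one bond to B (-1), one bond to H (-1).
Oxidation state = 0 − 1 − 1 − 1 = -3.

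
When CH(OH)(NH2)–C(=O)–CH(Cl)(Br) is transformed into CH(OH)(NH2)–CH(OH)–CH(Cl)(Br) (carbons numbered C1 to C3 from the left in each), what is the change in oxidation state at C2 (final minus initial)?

-2

Before: C2 has 2 bonds to C, 2 bonds to O → oxidation state +2.
After: C2 has 2 bonds to C, 1 bond to H, 1 bond to O → oxidation state 0.
Δ = 0 − (+2) = -2, so this is a reduction at C2.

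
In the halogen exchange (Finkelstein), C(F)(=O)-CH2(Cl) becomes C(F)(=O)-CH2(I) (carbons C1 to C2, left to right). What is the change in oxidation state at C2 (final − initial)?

Before: C2 has 1 bond to C, 2 bonds to H, 1 bond to Cl → oxidation state -1.
After: C2 has 1 bond to C, 2 bonds to H, 1 bond to I → oxidation state -1.
Δ = -1 − (-1) = 0, so no net redox change at C2.

0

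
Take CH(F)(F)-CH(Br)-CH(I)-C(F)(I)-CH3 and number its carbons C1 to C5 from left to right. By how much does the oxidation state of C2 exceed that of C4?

-2

C2: 2C, 1H, 1Br → 0 − 1 + 1 = 0
C4: 2C, 1F, 1I → 0 + 1 + 1 = +2
Difference: 0 − (+2) = -2.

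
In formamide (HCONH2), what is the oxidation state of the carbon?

Assign +1 per bond to O/N/halogen, −1 per bond to H or an electropositive element, and 0 per bond to carbon.
The carbon has one bond to H (-1), a double bond to O (2×+1 = +2), one bond to N (+1).
Oxidation state = -1 + 2 + 1 = +2.

+2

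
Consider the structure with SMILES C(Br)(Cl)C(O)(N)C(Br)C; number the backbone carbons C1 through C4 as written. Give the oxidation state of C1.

+1

C1 has one bond to C (0), one bond to Br (+1), one bond to Cl (+1), one bond to H (-1).
Oxidation state = 0 + 1 + 1 − 1 = +1.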